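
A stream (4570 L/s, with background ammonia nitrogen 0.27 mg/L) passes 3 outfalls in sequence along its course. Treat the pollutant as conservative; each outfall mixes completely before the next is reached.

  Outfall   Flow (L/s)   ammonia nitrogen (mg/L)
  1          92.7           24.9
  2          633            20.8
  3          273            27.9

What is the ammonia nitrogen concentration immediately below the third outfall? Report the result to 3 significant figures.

4.37 mg/L

Outfall 1: combined Q = 4663 L/s; C = (4570·0.2700 + 92.70·24.90)/4663 = 0.7597 mg/L.
Outfall 2: combined Q = 5296 L/s; C = (4663·0.7597 + 633.0·20.80)/5296 = 3.155 mg/L.
Outfall 3: combined Q = 5569 L/s; C = (5296·3.155 + 273.0·27.90)/5569 = 4.368 mg/L.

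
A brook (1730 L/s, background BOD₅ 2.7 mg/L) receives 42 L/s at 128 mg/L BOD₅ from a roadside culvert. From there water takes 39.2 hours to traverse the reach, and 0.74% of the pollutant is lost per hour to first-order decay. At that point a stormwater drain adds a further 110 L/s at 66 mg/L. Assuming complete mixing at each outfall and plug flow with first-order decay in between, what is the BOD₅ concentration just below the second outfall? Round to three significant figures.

After mixing, C = (1730·2.700 + 42.00·128.0) / 1772 = 10050/1772 = 5.670 mg/L; combined flow 1772 L/s.
0.74%/h lost → k = −ln(1 − 0.0074) = 0.007428 h⁻¹.
First-order decay: C = 5.670·exp(−k·t) = 5.670·0.7474 = 4.238 mg/L.
At the second outfall, C = (1772·4.238 + 110.0·66.00) / (1772 + 110.0) = 7.848 mg/L.

7.85 mg/L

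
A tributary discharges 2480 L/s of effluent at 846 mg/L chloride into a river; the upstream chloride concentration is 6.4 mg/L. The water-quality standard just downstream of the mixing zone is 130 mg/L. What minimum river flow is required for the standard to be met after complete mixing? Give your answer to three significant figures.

Set C_mix = 130: (Q·6.400 + 2480·846.0) / (Q + 2480) = 130
→ Q = 2480·(846.0 − 130)/(130 − 6.400) = 14370 L/s.

14400 L/s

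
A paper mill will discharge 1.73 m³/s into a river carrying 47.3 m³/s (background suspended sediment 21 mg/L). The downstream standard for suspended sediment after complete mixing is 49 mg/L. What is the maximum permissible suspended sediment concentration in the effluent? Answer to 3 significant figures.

At the limit, (Qr·Cr + Qe·Cₑ)/(Qr + Qe) = 49:
Cₑ = (49.03·49 − 47.30·21.00) / 1.730 = 814.5 mg/L.

815 mg/L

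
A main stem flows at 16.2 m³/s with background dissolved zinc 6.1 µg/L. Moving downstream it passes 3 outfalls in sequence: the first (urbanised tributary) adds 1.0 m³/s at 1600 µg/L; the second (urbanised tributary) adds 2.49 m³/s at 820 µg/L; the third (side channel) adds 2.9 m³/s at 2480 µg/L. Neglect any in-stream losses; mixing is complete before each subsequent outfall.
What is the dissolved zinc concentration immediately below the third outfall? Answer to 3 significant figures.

484 µg/L

After outfall 1: Q = 16.20 + 1.000 = 17.20 m³/s; C = (16.20·6.100 + 1.000·1600)/17.20 = 98.77 µg/L.
After outfall 2: Q = 17.20 + 2.490 = 19.69 m³/s; C = (17.20·98.77 + 2.490·820.0)/19.69 = 190.0 µg/L.
After outfall 3: Q = 19.69 + 2.900 = 22.59 m³/s; C = (19.69·190.0 + 2.900·2480)/22.59 = 484.0 µg/L.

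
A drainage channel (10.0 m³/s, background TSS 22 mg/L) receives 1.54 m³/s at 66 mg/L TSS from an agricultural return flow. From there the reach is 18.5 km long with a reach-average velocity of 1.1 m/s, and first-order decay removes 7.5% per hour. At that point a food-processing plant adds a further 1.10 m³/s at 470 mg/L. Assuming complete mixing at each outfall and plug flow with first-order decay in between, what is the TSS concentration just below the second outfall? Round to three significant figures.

58.6 mg/L

Conservation of mass: C = (10.00·22.00 + 1.540·66.00) / 11.54 = 321.6/11.54 = 27.87 mg/L; combined flow 11.54 m³/s.
Travel time t = 18.5·1000 / 1.1 = 16820 s = 4.672 h.
7.5%/h lost → k = −ln(1 − 0.075) = 0.07796 h⁻¹.
First-order decay: C = 27.87·exp(−k·t) = 27.87·0.6947 = 19.36 mg/L.
At the second outfall, C = (11.54·19.36 + 1.100·470.0) / (11.54 + 1.100) = 58.58 mg/L.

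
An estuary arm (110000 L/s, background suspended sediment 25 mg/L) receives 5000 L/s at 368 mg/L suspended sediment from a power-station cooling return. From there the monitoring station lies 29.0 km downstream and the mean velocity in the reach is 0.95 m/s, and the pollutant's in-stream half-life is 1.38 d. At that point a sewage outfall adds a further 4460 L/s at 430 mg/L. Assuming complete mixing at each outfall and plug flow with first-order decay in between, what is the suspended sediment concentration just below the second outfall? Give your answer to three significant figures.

Flow-weighted average: C = (110000·25.00 + 5000·368.0) / 115000 = 4590000/115000 = 39.91 mg/L; combined flow 115000 L/s.
Travel time t = 29.0·1000 / 0.95 = 30530 s = 8.480 h.
Half-life 1.38 d → k = ln 2 / 1.38 = 0.5023 d⁻¹.
First-order decay: C = 39.91·exp(−k·t) = 39.91·0.8374 = 33.42 mg/L.
Second outfall: C = (115000·33.42 + 4460·430.0)/119500 = 48.23 mg/L.

48.2 mg/L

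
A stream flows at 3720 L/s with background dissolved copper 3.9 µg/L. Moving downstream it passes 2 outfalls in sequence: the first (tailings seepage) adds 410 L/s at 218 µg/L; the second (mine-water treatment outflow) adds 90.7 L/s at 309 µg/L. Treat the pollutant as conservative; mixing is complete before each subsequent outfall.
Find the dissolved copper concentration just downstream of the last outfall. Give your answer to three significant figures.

After outfall 1: Q = 3720 + 410.0 = 4130 L/s; C = (3720·3.900 + 410.0·218.0)/4130 = 25.15 µg/L.
After outfall 2: Q = 4130 + 90.70 = 4221 L/s; C = (4130·25.15 + 90.70·309.0)/4221 = 31.25 µg/L.

31.3 µg/L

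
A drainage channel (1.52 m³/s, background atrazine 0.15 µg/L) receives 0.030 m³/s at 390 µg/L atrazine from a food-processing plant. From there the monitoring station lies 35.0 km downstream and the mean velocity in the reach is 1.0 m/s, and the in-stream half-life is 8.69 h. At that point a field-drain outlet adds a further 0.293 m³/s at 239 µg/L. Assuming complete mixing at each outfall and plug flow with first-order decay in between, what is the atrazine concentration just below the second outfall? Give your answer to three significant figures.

41.0 µg/L

Flow-weighted average: C = (1.520·0.1500 + 0.03000·390.0) / 1.550 = 11.93/1.550 = 7.695 µg/L; combined flow 1.550 m³/s.
Travel time t = 35.0·1000 / 1.0 = 35000 s = 9.722 h.
Half-life 8.69 h → k = ln 2 / 8.69 = 0.07976 h⁻¹ = 1.914 d⁻¹.
Applying C = C₀e^(−kt): 7.695 × 0.4605 = 3.544 µg/L.
At the second outfall, C = (1.550·3.544 + 0.2930·239.0) / (1.550 + 0.2930) = 40.98 µg/L.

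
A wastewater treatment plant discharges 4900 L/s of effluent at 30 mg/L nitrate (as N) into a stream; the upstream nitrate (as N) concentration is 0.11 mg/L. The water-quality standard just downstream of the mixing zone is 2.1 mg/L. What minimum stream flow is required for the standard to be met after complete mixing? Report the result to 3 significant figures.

Set C_mix = 2.1: (Q·0.1100 + 4900·30.00) / (Q + 4900) = 2.1
→ Q = 4900·(30.00 − 2.1)/(2.1 − 0.1100) = 68700 L/s.

68700 L/s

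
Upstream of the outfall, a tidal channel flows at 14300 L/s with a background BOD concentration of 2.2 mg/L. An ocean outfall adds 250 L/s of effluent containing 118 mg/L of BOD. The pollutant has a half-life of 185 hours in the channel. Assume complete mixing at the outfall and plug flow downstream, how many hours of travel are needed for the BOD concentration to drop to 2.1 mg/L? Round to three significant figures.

Flow-weighted average: C = (14300·2.200 + 250.0·118.0) / 14550 = 60960/14550 = 4.190 mg/L.
Half-life 185 h → k = ln 2 / 185 = 0.003747 h⁻¹ = 0.08992 d⁻¹.
4.190·exp(−k·t) = 2.1 → t = ln(4.190/2.1)/k = 663600 s = 184.3 h.

184 h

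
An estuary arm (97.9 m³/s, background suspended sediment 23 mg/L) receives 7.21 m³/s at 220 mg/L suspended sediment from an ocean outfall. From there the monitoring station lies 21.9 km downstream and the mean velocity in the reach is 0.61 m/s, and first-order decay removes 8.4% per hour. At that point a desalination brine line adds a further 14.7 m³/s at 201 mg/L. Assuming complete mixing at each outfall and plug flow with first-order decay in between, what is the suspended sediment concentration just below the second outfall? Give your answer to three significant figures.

38.0 mg/L

Mixed concentration C = ΣQC/ΣQ = (97.90·23.00 + 7.210·220.0) / 105.1 = 3838/105.1 = 36.51 mg/L; combined flow 105.1 m³/s.
Travel time t = 21.9·1000 / 0.61 = 35900 s = 9.973 h.
8.4%/h lost → k = −ln(1 − 0.084) = 0.08774 h⁻¹.
Decay over the reach: 36.51·exp(−kt) = 36.51·0.4169 = 15.22 mg/L.
At the second outfall, C = (105.1·15.22 + 14.70·201.0) / (105.1 + 14.70) = 38.02 mg/L.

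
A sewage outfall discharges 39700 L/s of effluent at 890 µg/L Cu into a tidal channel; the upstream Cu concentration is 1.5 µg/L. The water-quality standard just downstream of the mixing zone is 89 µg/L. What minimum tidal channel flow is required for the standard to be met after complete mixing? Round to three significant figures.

Set C_mix = 89: (Q·1.500 + 39700·890.0) / (Q + 39700) = 89
→ Q = 39700·(890.0 − 89)/(89 − 1.500) = 363400 L/s.

363000 L/s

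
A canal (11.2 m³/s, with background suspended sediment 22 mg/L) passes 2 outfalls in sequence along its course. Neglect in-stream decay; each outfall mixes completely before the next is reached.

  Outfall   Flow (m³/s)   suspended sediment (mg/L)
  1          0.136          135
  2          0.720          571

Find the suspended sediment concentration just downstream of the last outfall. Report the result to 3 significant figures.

56.1 mg/L

Below outfall 1: Q → 11.34 m³/s, C = (11.20·22.00 + 0.1360·135.0)/11.34 = 23.36 mg/L.
Below outfall 2: Q → 12.06 m³/s, C = (11.34·23.36 + 0.7200·571.0)/12.06 = 56.06 mg/L.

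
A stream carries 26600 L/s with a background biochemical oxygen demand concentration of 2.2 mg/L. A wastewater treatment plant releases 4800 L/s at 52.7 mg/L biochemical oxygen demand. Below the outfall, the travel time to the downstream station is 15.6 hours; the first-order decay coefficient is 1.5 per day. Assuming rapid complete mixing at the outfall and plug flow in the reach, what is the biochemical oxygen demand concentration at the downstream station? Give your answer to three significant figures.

Mixed concentration C = ΣQC/ΣQ = (26600·2.200 + 4800·52.70) / 31400 = 311500/31400 = 9.920 mg/L.
First-order decay: C = 9.920·exp(−k·t) = 9.920·0.3772 = 3.742 mg/L.

3.74 mg/L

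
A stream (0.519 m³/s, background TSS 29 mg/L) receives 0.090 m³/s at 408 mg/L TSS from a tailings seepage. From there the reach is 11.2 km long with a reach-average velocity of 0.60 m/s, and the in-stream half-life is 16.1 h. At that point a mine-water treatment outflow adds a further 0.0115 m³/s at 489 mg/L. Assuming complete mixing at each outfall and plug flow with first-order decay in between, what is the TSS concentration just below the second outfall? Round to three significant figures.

75.8 mg/L

After mixing, C = (0.5190·29.00 + 0.09000·408.0) / 0.6090 = 51.77/0.6090 = 85.01 mg/L; combined flow 0.6090 m³/s.
Travel time t = 11.2·1000 / 0.60 = 18670 s = 5.185 h.
Half-life 16.1 h → k = ln 2 / 16.1 = 0.04305 h⁻¹ = 1.033 d⁻¹.
Decay over the reach: 85.01·exp(−kt) = 85.01·0.7999 = 68.00 mg/L.
At the second outfall, C = (0.6090·68.00 + 0.01150·489.0) / (0.6090 + 0.01150) = 75.80 mg/L.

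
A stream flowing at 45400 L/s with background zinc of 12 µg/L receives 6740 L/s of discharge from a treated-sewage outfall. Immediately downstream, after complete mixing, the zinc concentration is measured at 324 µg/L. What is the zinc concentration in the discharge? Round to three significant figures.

Mass balance: 45400·12.00 + 6740·Cₑ = 52140·324.0
→ Cₑ = (52140·324.0 − 45400·12.00) / 6740 = 2426 µg/L.

2430 µg/L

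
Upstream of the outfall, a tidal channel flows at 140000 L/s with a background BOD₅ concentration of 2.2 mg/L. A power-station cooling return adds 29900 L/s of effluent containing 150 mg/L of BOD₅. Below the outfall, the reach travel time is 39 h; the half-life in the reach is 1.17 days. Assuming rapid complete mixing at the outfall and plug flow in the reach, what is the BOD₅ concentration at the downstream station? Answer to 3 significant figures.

Flow-weighted average: C = (140000·2.200 + 29900·150.0) / 169900 = 4793000/169900 = 28.21 mg/L.
Half-life 1.17 d → k = ln 2 / 1.17 = 0.5924 d⁻¹.
Decay over the reach: 28.21·exp(−kt) = 28.21·0.3819 = 10.77 mg/L.

10.8 mg/L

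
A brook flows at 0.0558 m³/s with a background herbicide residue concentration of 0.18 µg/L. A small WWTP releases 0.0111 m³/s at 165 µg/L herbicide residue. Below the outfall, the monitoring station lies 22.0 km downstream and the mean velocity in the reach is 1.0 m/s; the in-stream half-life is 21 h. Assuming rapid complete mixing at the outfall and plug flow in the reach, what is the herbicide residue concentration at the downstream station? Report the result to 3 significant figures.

Mass balance: C = (0.05580·0.1800 + 0.01110·165.0) / 0.06690 = 1.842/0.06690 = 27.53 µg/L.
Travel time t = 22.0·1000 / 1.0 = 22000 s = 6.111 h.
Half-life 21 h → k = ln 2 / 21 = 0.03301 h⁻¹ = 0.7922 d⁻¹.
First-order decay: C = 27.53·exp(−k·t) = 27.53·0.8173 = 22.50 µg/L.

22.5 µg/L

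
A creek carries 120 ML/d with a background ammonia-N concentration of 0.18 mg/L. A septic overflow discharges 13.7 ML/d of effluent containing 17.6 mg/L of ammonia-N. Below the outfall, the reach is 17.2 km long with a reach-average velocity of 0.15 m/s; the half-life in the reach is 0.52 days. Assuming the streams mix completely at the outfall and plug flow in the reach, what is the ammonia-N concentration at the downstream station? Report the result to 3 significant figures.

After mixing, C = (120.0·0.1800 + 13.70·17.60) / 133.7 = 262.7/133.7 = 1.965 mg/L.
Travel time t = 17.2·1000 / 0.15 = 114700 s = 31.85 h.
Half-life 0.52 d → k = ln 2 / 0.52 = 1.333 d⁻¹.
Applying C = C₀e^(−kt): 1.965 × 0.1705 = 0.3350 mg/L.

0.335 mg/L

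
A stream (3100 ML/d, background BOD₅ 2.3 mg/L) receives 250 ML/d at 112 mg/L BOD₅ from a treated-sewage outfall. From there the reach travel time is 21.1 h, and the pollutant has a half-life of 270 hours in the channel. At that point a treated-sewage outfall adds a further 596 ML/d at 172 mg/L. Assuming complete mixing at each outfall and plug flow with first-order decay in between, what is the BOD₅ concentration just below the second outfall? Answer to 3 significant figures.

Flow-weighted average: C = (3100·2.300 + 250.0·112.0) / 3350 = 35130/3350 = 10.49 mg/L; combined flow 3350 ML/d.
Half-life 270 h → k = ln 2 / 270 = 0.002567 h⁻¹ = 0.06161 d⁻¹.
Applying C = C₀e^(−kt): 10.49 × 0.9473 = 9.934 mg/L.
At the second outfall, C = (3350·9.934 + 596.0·172.0) / (3350 + 596.0) = 34.41 mg/L.

34.4 mg/L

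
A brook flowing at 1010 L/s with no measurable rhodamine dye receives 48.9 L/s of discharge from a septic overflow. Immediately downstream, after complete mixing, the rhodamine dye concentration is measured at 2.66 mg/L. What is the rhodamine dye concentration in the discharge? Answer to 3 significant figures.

57.6 mg/L

Mass balance: 1010·0 + 48.90·Cₑ = 1059·2.660
→ Cₑ = (1059·2.660 − 1010·0) / 48.90 = 57.60 mg/L.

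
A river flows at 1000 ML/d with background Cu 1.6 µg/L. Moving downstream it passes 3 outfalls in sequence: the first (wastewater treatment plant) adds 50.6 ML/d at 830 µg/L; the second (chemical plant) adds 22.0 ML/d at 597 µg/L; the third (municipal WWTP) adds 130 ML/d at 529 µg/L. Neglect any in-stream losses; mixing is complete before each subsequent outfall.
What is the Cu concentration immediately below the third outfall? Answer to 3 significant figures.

Outfall 1: combined Q = 1051 ML/d; C = (1000·1.600 + 50.60·830.0)/1051 = 41.50 µg/L.
Outfall 2: combined Q = 1073 ML/d; C = (1051·41.50 + 22.00·597.0)/1073 = 52.89 µg/L.
Outfall 3: combined Q = 1203 ML/d; C = (1073·52.89 + 130.0·529.0)/1203 = 104.4 µg/L.

104 µg/L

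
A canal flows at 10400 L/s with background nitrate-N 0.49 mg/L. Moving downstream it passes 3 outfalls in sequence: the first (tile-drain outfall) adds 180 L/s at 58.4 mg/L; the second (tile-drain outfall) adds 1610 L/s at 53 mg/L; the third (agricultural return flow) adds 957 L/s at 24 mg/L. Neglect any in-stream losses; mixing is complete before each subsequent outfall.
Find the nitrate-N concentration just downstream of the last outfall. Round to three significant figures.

9.42 mg/L

Outfall 1: combined Q = 10580 L/s; C = (10400·0.4900 + 180.0·58.40)/10580 = 1.475 mg/L.
Outfall 2: combined Q = 12190 L/s; C = (10580·1.475 + 1610·53.00)/12190 = 8.280 mg/L.
Outfall 3: combined Q = 13150 L/s; C = (12190·8.280 + 957.0·24.00)/13150 = 9.425 mg/L.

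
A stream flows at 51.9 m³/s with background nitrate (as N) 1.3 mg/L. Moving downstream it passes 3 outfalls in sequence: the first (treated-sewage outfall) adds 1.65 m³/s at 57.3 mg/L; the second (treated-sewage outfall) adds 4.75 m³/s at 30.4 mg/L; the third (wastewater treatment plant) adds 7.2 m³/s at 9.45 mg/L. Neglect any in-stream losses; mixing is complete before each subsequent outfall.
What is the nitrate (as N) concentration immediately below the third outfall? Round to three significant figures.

5.72 mg/L

Below outfall 1: Q → 53.55 m³/s, C = (51.90·1.300 + 1.650·57.30)/53.55 = 3.025 mg/L.
Below outfall 2: Q → 58.30 m³/s, C = (53.55·3.025 + 4.750·30.40)/58.30 = 5.256 mg/L.
Below outfall 3: Q → 65.50 m³/s, C = (58.30·5.256 + 7.200·9.450)/65.50 = 5.717 mg/L.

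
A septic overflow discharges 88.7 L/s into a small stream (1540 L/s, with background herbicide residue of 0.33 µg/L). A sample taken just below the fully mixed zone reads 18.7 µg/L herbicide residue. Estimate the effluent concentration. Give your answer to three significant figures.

338 µg/L

Mass balance: 1540·0.3300 + 88.70·Cₑ = 1629·18.70
→ Cₑ = (1629·18.70 − 1540·0.3300) / 88.70 = 337.6 µg/L.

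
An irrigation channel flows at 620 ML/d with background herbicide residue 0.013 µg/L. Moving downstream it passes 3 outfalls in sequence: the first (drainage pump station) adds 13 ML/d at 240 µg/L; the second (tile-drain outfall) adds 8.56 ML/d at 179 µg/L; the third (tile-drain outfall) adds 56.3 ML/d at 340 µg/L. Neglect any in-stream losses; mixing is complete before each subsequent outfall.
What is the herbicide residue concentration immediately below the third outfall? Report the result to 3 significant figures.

Outfall 1: combined Q = 633.0 ML/d; C = (620.0·0.01300 + 13.00·240.0)/633.0 = 4.942 µg/L.
Outfall 2: combined Q = 641.6 ML/d; C = (633.0·4.942 + 8.560·179.0)/641.6 = 7.264 µg/L.
Outfall 3: combined Q = 697.9 ML/d; C = (641.6·7.264 + 56.30·340.0)/697.9 = 34.11 µg/L.

34.1 µg/L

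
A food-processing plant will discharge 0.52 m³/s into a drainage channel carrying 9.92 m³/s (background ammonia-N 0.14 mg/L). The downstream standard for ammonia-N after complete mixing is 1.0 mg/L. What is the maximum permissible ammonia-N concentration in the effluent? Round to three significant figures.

At the limit, (Qr·Cr + Qe·Cₑ)/(Qr + Qe) = 1.0:
Cₑ = (10.44·1.0 − 9.920·0.1400) / 0.5200 = 17.41 mg/L.

17.4 mg/L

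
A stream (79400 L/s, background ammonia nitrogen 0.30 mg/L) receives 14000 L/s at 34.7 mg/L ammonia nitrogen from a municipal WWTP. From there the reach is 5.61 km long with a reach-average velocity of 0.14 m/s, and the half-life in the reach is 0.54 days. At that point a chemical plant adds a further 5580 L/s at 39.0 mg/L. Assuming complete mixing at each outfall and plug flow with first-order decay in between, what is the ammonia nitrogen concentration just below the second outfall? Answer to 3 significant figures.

Conservation of mass: C = (79400·0.3000 + 14000·34.70) / 93400 = 509600/93400 = 5.456 mg/L; combined flow 93400 L/s.
Travel time t = 5.61·1000 / 0.14 = 40070 s = 11.13 h.
Half-life 0.54 d → k = ln 2 / 0.54 = 1.284 d⁻¹.
Applying C = C₀e^(−kt): 5.456 × 0.5514 = 3.009 mg/L.
Second outfall: C = (93400·3.009 + 5580·39.00)/98980 = 5.038 mg/L.

5.04 mg/L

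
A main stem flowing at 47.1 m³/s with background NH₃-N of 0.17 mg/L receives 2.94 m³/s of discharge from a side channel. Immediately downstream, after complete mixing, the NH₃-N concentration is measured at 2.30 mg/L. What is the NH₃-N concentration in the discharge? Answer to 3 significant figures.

Mass balance: 47.10·0.1700 + 2.940·Cₑ = 50.04·2.300
→ Cₑ = (50.04·2.300 − 47.10·0.1700) / 2.940 = 36.42 mg/L.

36.4 mg/L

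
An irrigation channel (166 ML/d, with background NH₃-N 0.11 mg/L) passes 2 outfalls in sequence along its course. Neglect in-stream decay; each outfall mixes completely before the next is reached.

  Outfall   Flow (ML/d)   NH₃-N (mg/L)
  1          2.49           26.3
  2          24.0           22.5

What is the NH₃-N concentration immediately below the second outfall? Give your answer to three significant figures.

Below outfall 1: Q → 168.5 ML/d, C = (166.0·0.1100 + 2.490·26.30)/168.5 = 0.4970 mg/L.
Below outfall 2: Q → 192.5 ML/d, C = (168.5·0.4970 + 24.00·22.50)/192.5 = 3.240 mg/L.

3.24 mg/L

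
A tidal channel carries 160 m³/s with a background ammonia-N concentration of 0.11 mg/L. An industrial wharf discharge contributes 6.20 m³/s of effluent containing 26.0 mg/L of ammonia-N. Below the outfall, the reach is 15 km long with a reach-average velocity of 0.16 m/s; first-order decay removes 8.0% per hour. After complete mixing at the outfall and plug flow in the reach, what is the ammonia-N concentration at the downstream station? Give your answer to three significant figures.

0.123 mg/L

After mixing, C = (160.0·0.1100 + 6.200·26.00) / 166.2 = 178.8/166.2 = 1.076 mg/L.
Travel time t = 15·1000 / 0.16 = 93750 s = 26.04 h.
8.0%/h lost → k = −ln(1 − 0.08) = 0.08338 h⁻¹.
Applying C = C₀e^(−kt): 1.076 × 0.1140 = 0.1227 mg/L.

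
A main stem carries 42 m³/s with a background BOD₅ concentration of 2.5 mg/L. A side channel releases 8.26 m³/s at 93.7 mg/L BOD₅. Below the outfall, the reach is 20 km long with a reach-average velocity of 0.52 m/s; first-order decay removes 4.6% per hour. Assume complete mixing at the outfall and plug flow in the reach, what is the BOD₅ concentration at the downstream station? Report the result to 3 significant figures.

10.6 mg/L

Mass balance: C = (42.00·2.500 + 8.260·93.70) / 50.26 = 879.0/50.26 = 17.49 mg/L.
Travel time t = 20·1000 / 0.52 = 38460 s = 10.68 h.
4.6%/h lost → k = −ln(1 − 0.046) = 0.04709 h⁻¹.
Decay over the reach: 17.49·exp(−kt) = 17.49·0.6046 = 10.57 mg/L.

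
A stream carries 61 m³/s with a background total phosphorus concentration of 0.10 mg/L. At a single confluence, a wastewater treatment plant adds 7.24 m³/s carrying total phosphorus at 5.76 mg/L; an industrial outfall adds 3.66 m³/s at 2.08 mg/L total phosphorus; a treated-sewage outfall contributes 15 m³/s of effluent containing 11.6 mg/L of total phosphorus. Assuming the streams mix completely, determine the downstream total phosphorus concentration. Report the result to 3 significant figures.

Conservation of mass: C = (61.00·0.1000 + 7.240·5.760 + 3.660·2.080 + 15.00·11.60) / 86.90 = 229.4/86.90 = 2.640 mg/L.

2.64 mg/L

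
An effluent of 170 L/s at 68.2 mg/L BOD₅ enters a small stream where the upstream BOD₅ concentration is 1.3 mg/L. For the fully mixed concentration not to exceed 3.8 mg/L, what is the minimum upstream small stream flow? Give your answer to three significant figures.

4380 L/s

Set C_mix = 3.8: (Q·1.300 + 170.0·68.20) / (Q + 170.0) = 3.8
→ Q = 170.0·(68.20 − 3.8)/(3.8 − 1.300) = 4379 L/s.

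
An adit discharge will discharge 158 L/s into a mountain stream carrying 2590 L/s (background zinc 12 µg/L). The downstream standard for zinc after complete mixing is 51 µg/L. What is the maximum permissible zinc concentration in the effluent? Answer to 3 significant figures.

690 µg/L

At the limit, (Qr·Cr + Qe·Cₑ)/(Qr + Qe) = 51:
Cₑ = (2748·51 − 2590·12.00) / 158.0 = 690.3 µg/L.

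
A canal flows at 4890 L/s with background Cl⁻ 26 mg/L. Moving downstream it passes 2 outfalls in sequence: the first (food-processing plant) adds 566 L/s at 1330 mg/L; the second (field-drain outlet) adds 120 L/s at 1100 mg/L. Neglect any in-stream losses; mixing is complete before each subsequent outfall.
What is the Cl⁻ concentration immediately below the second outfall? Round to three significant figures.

181 mg/L

Outfall 1: combined Q = 5456 L/s; C = (4890·26.00 + 566.0·1330)/5456 = 161.3 mg/L.
Outfall 2: combined Q = 5576 L/s; C = (5456·161.3 + 120.0·1100)/5576 = 181.5 mg/L.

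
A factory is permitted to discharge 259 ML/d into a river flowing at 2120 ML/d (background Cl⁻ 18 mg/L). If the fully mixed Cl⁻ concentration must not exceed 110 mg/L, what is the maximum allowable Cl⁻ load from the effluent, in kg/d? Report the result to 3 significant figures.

Mass balance at the limit: 2120·18.00 + 259.0·Cₑ = 2379·110 → Cₑ = 863.1 mg/L.
259.0 ML/d = 2.998 m³/s. Load = 2.998 m³/s × 863.1 g/m³ × 86 400 s/d = 223500 kg/d.

224000 kg/d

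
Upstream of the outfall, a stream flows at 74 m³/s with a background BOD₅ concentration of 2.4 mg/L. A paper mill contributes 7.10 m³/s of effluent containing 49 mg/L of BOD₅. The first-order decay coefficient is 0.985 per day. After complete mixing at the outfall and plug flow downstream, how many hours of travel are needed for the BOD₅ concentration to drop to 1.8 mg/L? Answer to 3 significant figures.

31.2 h

Flow-weighted average: C = (74.00·2.400 + 7.100·49.00) / 81.10 = 525.5/81.10 = 6.480 mg/L.
6.480·exp(−k·t) = 1.8 → t = ln(6.480/1.8)/k = 112400 s = 31.21 h.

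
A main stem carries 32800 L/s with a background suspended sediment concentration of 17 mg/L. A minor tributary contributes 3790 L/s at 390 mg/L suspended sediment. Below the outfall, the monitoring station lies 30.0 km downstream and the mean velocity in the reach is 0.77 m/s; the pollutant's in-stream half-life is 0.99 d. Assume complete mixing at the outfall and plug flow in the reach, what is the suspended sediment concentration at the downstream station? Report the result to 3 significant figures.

After mixing, C = (32800·17.00 + 3790·390.0) / 36590 = 2036000/36590 = 55.64 mg/L.
Travel time t = 30.0·1000 / 0.77 = 38960 s = 10.82 h.
Half-life 0.99 d → k = ln 2 / 0.99 = 0.7001 d⁻¹.
Applying C = C₀e^(−kt): 55.64 × 0.7293 = 40.57 mg/L.

40.6 mg/L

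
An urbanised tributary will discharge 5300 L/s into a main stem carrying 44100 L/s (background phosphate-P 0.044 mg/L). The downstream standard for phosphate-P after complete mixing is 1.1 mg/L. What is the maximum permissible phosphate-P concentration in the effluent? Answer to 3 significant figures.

9.89 mg/L

At the limit, (Qr·Cr + Qe·Cₑ)/(Qr + Qe) = 1.1:
Cₑ = (49400·1.1 − 44100·0.04400) / 5300 = 9.887 mg/L.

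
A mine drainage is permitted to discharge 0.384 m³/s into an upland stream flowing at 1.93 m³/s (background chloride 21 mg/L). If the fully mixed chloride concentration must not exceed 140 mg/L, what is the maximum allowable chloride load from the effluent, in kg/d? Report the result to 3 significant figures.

Mass balance at the limit: 1.930·21.00 + 0.3840·Cₑ = 2.314·140 → Cₑ = 738.1 mg/L.
Load = 0.3840 m³/s × 738.1 g/m³ × 86 400 s/d = 24490 kg/d.

24500 kg/d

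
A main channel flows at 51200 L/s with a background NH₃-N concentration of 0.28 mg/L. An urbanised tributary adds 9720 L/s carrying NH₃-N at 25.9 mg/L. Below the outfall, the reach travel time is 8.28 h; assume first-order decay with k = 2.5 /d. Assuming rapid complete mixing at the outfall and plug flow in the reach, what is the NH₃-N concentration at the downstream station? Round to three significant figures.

1.84 mg/L

After mixing, C = (51200·0.2800 + 9720·25.90) / 60920 = 266100/60920 = 4.368 mg/L.
After decay, C = 4.368 × e^(−kt) = 4.368 × 0.4221 = 1.844 mg/L.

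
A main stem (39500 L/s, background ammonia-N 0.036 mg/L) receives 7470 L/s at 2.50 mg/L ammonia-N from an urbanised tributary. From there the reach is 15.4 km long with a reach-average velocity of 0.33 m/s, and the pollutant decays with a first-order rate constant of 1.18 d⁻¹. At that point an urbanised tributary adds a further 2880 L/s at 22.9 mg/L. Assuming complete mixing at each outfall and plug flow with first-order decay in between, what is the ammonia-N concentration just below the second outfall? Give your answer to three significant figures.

1.54 mg/L

Flow-weighted average: C = (39500·0.03600 + 7470·2.500) / 46970 = 20100/46970 = 0.4279 mg/L; combined flow 46970 L/s.
Travel time t = 15.4·1000 / 0.33 = 46670 s = 12.96 h.
Decay over the reach: 0.4279·exp(−kt) = 0.4279·0.5287 = 0.2262 mg/L.
Second outfall: C = (46970·0.2262 + 2880·22.90)/49850 = 1.536 mg/L.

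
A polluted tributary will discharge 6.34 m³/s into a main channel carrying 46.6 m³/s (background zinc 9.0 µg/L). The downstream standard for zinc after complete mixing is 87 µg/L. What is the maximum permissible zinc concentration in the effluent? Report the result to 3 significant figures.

660 µg/L

At the limit, (Qr·Cr + Qe·Cₑ)/(Qr + Qe) = 87:
Cₑ = (52.94·87 − 46.60·9.000) / 6.340 = 660.3 µg/L.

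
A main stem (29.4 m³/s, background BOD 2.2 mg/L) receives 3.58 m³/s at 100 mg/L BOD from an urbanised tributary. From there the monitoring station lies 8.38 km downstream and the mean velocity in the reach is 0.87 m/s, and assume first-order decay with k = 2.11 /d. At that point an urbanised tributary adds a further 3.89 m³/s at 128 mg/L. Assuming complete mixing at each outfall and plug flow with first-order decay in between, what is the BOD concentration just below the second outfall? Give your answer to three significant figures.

Mass balance: C = (29.40·2.200 + 3.580·100.0) / 32.98 = 422.7/32.98 = 12.82 mg/L; combined flow 32.98 m³/s.
Travel time t = 8.38·1000 / 0.87 = 9632 s = 2.676 h.
After decay, C = 12.82 × e^(−kt) = 12.82 × 0.7904 = 10.13 mg/L.
Second outfall: C = (32.98·10.13 + 3.890·128.0)/36.87 = 22.57 mg/L.

22.6 mg/L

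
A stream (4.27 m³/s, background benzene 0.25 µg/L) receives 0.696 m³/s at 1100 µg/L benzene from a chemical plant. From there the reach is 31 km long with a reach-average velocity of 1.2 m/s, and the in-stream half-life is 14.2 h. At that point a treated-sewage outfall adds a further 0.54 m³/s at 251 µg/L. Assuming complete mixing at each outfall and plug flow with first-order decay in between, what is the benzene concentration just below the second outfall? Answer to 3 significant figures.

Flow-weighted average: C = (4.270·0.2500 + 0.6960·1100) / 4.966 = 766.7/4.966 = 154.4 µg/L; combined flow 4.966 m³/s.
Travel time t = 31·1000 / 1.2 = 25830 s = 7.176 h.
Half-life 14.2 h → k = ln 2 / 14.2 = 0.04881 h⁻¹ = 1.172 d⁻¹.
Applying C = C₀e^(−kt): 154.4 × 0.7045 = 108.8 µg/L.
At the second outfall, C = (4.966·108.8 + 0.5400·251.0) / (4.966 + 0.5400) = 122.7 µg/L.

123 µg/L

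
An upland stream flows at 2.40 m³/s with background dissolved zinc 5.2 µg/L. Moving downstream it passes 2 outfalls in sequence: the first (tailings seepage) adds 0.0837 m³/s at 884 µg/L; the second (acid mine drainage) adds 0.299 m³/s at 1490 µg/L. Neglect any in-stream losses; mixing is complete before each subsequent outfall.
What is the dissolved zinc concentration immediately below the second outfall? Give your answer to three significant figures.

Below outfall 1: Q → 2.484 m³/s, C = (2.400·5.200 + 0.08370·884.0)/2.484 = 34.82 µg/L.
Below outfall 2: Q → 2.783 m³/s, C = (2.484·34.82 + 0.2990·1490)/2.783 = 191.2 µg/L.

191 µg/L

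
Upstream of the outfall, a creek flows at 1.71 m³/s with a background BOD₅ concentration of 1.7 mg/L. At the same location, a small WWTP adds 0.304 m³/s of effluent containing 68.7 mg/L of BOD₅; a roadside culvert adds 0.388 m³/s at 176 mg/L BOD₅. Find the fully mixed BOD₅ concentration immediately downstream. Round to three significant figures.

38.3 mg/L

Flow-weighted average: C = (1.710·1.700 + 0.3040·68.70 + 0.3880·176.0) / 2.402 = 92.08/2.402 = 38.33 mg/L.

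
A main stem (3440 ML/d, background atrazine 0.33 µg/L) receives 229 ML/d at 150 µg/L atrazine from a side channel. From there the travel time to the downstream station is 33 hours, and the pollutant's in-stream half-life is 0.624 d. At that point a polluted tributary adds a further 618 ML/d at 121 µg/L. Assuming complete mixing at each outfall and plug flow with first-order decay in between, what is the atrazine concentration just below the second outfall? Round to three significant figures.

19.2 µg/L

Conservation of mass: C = (3440·0.3300 + 229.0·150.0) / 3669 = 35490/3669 = 9.672 µg/L; combined flow 3669 ML/d.
Half-life 0.624 d → k = ln 2 / 0.624 = 1.111 d⁻¹.
Decay over the reach: 9.672·exp(−kt) = 9.672·0.2171 = 2.100 µg/L.
At the second outfall, C = (3669·2.100 + 618.0·121.0) / (3669 + 618.0) = 19.24 µg/L.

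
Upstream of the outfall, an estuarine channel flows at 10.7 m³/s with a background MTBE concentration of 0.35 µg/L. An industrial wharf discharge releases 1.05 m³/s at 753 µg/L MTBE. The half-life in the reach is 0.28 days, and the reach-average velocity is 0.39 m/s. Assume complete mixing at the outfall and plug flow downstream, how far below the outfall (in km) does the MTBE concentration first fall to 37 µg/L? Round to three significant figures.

Flow-weighted average: C = (10.70·0.3500 + 1.050·753.0) / 11.75 = 794.4/11.75 = 67.61 µg/L.
Half-life 0.28 d → k = ln 2 / 0.28 = 2.476 d⁻¹.
Set 67.61·exp(−k·t) = 37 → t = ln(67.61/37)/k = 21040 s = 5.844 h.
Distance = v·t = 0.39·21040 = 8205 m = 8.205 km.

8.21 km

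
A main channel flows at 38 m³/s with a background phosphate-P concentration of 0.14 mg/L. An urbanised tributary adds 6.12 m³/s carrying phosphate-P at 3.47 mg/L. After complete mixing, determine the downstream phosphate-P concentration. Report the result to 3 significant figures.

0.602 mg/L

Flow-weighted average: C = (38.00·0.1400 + 6.120·3.470) / 44.12 = 26.56/44.12 = 0.6019 mg/L.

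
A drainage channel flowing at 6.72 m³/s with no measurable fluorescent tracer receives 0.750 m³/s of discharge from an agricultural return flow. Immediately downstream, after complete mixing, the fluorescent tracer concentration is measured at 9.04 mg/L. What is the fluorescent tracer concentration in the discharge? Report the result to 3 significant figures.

Mass balance: 6.720·0 + 0.7500·Cₑ = 7.470·9.040
→ Cₑ = (7.470·9.040 − 6.720·0) / 0.7500 = 90.04 mg/L.

90.0 mg/L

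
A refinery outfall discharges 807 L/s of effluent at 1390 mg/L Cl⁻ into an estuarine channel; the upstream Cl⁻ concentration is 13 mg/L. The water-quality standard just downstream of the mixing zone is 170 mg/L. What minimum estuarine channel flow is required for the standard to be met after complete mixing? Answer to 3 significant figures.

Set C_mix = 170: (Q·13.00 + 807.0·1390) / (Q + 807.0) = 170
→ Q = 807.0·(1390 − 170)/(170 − 13.00) = 6271 L/s.

6270 L/s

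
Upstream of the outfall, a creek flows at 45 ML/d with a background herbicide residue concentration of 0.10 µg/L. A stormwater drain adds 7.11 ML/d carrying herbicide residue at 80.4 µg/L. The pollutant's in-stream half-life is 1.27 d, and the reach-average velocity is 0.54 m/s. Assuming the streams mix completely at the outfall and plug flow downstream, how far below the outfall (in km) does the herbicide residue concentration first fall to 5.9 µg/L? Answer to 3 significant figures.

53.7 km

Mass balance: C = (45.00·0.1000 + 7.110·80.40) / 52.11 = 576.1/52.11 = 11.06 µg/L.
Half-life 1.27 d → k = ln 2 / 1.27 = 0.5458 d⁻¹.
Set 11.06·exp(−k·t) = 5.9 → t = ln(11.06/5.9)/k = 99420 s = 27.62 h.
Distance = v·t = 0.54·99420 = 53690 m = 53.69 km.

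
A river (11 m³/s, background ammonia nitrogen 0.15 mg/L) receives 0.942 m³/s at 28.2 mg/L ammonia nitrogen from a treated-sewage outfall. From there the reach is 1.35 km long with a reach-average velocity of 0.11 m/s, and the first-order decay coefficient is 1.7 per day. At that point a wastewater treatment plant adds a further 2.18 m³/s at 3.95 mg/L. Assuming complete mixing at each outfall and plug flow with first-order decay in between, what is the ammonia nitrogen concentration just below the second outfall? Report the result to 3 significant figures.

Conservation of mass: C = (11.00·0.1500 + 0.9420·28.20) / 11.94 = 28.21/11.94 = 2.363 mg/L; combined flow 11.94 m³/s.
Travel time t = 1.35·1000 / 0.11 = 12270 s = 3.409 h.
Applying C = C₀e^(−kt): 2.363 × 0.7855 = 1.856 mg/L.
Second outfall: C = (11.94·1.856 + 2.180·3.950)/14.12 = 2.179 mg/L.

2.18 mg/L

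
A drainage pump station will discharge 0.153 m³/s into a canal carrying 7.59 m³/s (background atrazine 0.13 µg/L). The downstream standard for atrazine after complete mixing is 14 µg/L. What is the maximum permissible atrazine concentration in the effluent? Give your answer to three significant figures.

702 µg/L

At the limit, (Qr·Cr + Qe·Cₑ)/(Qr + Qe) = 14:
Cₑ = (7.743·14 − 7.590·0.1300) / 0.1530 = 702.1 µg/L.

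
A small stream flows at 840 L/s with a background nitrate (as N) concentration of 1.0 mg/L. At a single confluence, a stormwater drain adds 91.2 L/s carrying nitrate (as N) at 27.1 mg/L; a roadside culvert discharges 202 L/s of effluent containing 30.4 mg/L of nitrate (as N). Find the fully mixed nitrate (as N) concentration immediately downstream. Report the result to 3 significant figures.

8.34 mg/L

Mixed concentration C = ΣQC/ΣQ = (840.0·1.000 + 91.20·27.10 + 202.0·30.40) / 1133 = 9452/1133 = 8.341 mg/L.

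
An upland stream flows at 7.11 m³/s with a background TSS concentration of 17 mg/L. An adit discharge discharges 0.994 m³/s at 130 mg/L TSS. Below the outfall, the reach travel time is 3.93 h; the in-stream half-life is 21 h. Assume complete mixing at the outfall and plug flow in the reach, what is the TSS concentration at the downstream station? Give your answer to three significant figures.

27.1 mg/L

After mixing, C = (7.110·17.00 + 0.9940·130.0) / 8.104 = 250.1/8.104 = 30.86 mg/L.
Half-life 21 h → k = ln 2 / 21 = 0.03301 h⁻¹ = 0.7922 d⁻¹.
First-order decay: C = 30.86·exp(−k·t) = 30.86·0.8783 = 27.11 mg/L.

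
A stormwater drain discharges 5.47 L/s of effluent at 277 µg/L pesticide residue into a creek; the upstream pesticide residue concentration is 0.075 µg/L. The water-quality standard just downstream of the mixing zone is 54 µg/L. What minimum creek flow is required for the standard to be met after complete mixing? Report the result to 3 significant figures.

22.6 L/s

Set C_mix = 54: (Q·0.07500 + 5.470·277.0) / (Q + 5.470) = 54
→ Q = 5.470·(277.0 − 54)/(54 − 0.07500) = 22.62 L/s.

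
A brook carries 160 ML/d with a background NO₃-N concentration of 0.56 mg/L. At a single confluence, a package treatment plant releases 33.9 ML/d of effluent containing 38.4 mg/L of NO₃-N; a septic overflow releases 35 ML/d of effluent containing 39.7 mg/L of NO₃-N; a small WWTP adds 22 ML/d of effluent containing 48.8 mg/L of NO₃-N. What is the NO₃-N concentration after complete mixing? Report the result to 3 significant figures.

15.4 mg/L

After mixing, C = (160.0·0.5600 + 33.90·38.40 + 35.00·39.70 + 22.00·48.80) / 250.9 = 3854/250.9 = 15.36 mg/L.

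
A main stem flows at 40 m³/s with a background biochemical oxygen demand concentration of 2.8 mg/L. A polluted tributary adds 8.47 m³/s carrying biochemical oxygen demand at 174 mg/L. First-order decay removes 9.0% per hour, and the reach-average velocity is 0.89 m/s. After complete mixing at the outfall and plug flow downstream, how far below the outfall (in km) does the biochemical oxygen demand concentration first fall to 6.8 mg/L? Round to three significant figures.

Mass balance: C = (40.00·2.800 + 8.470·174.0) / 48.47 = 1586/48.47 = 32.72 mg/L.
9.0%/h lost → k = −ln(1 − 0.09) = 0.09431 h⁻¹.
Set 32.72·exp(−k·t) = 6.8 → t = ln(32.72/6.8)/k = 59970 s = 16.66 h.
Distance = v·t = 0.89·59970 = 53370 m = 53.37 km.

53.4 km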